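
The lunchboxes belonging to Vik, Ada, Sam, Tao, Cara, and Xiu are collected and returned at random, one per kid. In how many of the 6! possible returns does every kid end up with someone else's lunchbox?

265

Let Aᵢ be the assignments in which kid i gets their own lunchbox. We want the size of the complement of A₁∪…∪A_6.
By inclusion–exclusion this is Σ_{j=0}^{6} (−1)^j C(6,j)·(6−j)!.
Computing: 720 − 720 + 360 − 120 + 30 − 6 + 1 = 265.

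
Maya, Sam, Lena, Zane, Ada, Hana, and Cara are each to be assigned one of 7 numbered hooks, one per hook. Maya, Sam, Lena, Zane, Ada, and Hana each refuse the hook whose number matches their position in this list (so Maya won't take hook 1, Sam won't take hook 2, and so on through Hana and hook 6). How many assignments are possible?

2119

Let Aᵢ (for 1 ≤ i ≤ 6) be the placements that put person i in their forbidden hook. Any j of these fix j positions, leaving (7−j)! ways to fill the rest, and there are C(6,j) ways to pick which j.
By inclusion–exclusion, the number of valid placements is Σ_{j=0}^{6} (−1)^j C(6,j)·(7−j)!.
Computing: 5040 − 4320 + 1800 − 480 + 90 − 12 + 1 = 2119.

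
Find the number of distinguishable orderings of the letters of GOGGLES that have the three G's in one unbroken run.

Treat the 3 copies of G as a single block. The multiset to arrange is then {GGG, E, L, O, S}, 5 items in all.
All 5 items are distinct, so there are (5)! = 120 arrangements.

120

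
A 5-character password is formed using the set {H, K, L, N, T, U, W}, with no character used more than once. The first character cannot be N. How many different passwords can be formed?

2160

The first character has 7−1 = 6 choices (anything except N).
The remaining 4 characters are filled from the other 6 symbols without repetition: 6 × 5 × 4 × 3 = 360.
Total: 6 × 360 = 2160.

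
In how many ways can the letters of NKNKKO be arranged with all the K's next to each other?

12

Treat the 3 copies of K as a single block. The multiset to arrange is then {KKK, N, N, O}, 4 items in all.
That gives (4)!/(2!) = 12 arrangements.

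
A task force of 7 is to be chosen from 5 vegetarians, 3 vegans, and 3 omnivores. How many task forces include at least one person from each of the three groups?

314

With no constraint there are C(11,7) = 330 possible selections.
Selections missing a whole group: no vegetarians → C(6,7) = 0; no vegans → C(8,7) = 8; no omnivores → C(8,7) = 8.
Add back selections omitting two groups (i.e. drawn from a single group): C(5,7) + C(3,7) + C(3,7) = 0.
By inclusion–exclusion: 330 − 16 + 0 = 314.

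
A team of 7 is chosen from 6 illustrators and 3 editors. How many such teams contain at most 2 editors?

Split by how many editors are chosen (0 through 2).
Sum: C(3,0)·C(6,7) + C(3,1)·C(6,6) + C(3,2)·C(6,5) = 0 + 3 + 18 = 21.

21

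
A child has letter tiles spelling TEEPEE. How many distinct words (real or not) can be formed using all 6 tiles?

30

The 6 letters of TEEPEE have repeats: E appearing 4 times.
So there are 6! / (4!) = 30 distinguishable arrangements.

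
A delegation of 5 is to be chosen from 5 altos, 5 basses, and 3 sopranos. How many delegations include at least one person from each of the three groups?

Unrestricted: C(13,5) = 1287 ways to pick any 5 of the 13.
Selections missing a whole group: no altos → C(8,5) = 56; no basses → C(8,5) = 56; no sopranos → C(10,5) = 252.
Add back selections omitting two groups (i.e. drawn from a single group): C(5,5) + C(5,5) + C(3,5) = 2.
By inclusion–exclusion: 1287 − 364 + 2 = 925.

925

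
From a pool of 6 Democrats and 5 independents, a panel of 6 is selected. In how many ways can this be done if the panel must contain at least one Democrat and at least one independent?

Total 6-person selections from all 11: C(11,6) = 462.
Selections missing a whole group: no Democrats → C(5,6) = 0; no independents → C(6,6) = 1.
Both groups omitted at once is impossible, so 462 − 1 = 461.

461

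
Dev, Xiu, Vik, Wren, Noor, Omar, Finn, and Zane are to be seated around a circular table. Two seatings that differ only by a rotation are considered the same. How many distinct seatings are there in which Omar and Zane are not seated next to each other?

All circular seatings of 8 people number (7)! = 5040.
Seatings with Omar beside Zane: treat them as a block with 2 internal orders, giving 2 × (6)! = 1440.
Subtracting, 5040 − 1440 = 3600.

3600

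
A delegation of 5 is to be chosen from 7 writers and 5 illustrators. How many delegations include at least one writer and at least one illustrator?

770

With no constraint there are C(12,5) = 792 possible selections.
Subtract selections that omit an entire group: no writers → C(5,5) = 1; no illustrators → C(7,5) = 21.
Both groups omitted at once is impossible, so 792 − 22 = 770.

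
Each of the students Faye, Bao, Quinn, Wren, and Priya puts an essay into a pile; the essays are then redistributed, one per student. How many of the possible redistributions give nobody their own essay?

44

Count assignments avoiding every fixed point. For any j of the 5 students fixed to their own essay, the other 5−j can be arranged in (5−j)! ways.
By inclusion–exclusion this is Σ_{j=0}^{5} (−1)^j C(5,j)·(5−j)!.
Computing: 120 − 120 + 60 − 20 + 5 − 1 = 44.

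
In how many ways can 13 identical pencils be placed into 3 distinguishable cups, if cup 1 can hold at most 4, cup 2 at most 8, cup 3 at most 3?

6

By stars and bars, unrestricted non-negative solutions to x_1+…+x_3 = 13 number C(13+2,2) = 105.
Subtract solutions that violate a single cap (substitute x_i' = x_i − (cap_i+1)): x_1 ≥ 5 gives C(10,2) = 45; x_2 ≥ 9 gives C(6,2) = 15; x_3 ≥ 4 gives C(11,2) = 55. Together 115.
Add back pairs where two caps are both exceeded: 0 + 15 + 1 = 16.
By inclusion–exclusion the count is 105 − 115 + 16 = 6.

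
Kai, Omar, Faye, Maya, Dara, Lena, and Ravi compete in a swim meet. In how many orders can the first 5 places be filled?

There are 7 choices for 1st place, 6 for 2nd, and so on down to 3 for position 5.
That gives 7 × 6 × 5 × 4 × 3 = 2520.

2520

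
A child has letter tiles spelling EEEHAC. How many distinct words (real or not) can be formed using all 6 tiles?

Letter multiplicities in EEEHAC: A×1, C×1, E×3, H×1.
So there are 6! / (3!) = 120 distinguishable arrangements.

120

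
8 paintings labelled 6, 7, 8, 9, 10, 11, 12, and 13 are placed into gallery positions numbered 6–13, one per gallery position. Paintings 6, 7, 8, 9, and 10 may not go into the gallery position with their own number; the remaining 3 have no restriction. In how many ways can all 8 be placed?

21234

Let Aᵢ (for 6 ≤ i ≤ 10) be the placements that put painting i in its forbidden gallery position. Any j of these fix j positions, leaving (8−j)! ways to fill the rest, and there are C(5,j) ways to pick which j.
By inclusion–exclusion, the number of valid placements is Σ_{j=0}^{5} (−1)^j C(5,j)·(8−j)!.
Computing: 40320 − 25200 + 7200 − 1200 + 120 − 6 = 21234.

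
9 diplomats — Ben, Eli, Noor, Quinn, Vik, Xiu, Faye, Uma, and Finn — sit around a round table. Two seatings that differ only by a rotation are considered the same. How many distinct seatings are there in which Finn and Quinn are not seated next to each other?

30240

Without the restriction there are (8)! = 40320 seatings.
Those with Finn next to Quinn: fuse the pair into one unit and seat 8 units around a circle — 2·(7)! = 10080.
Subtracting, 40320 − 10080 = 30240.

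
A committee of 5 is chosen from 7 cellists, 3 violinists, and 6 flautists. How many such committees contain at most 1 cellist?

1008

Split by how many cellists are chosen (0 through 1).
Sum: C(7,0)·C(9,5) + C(7,1)·C(9,4) = 126 + 882 = 1008.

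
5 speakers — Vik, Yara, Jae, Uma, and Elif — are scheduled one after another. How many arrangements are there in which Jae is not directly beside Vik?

There are 5! = 120 arrangements in all. If Jae and Vik are adjacent, merging them into one block gives 2·(4)! = 48 arrangements.
So 120 − 48 = 72 arrangements keep them apart.

72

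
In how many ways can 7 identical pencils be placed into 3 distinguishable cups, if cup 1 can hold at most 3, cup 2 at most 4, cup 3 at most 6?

19

By stars and bars, unrestricted non-negative solutions to x_1+…+x_3 = 7 number C(7+2,2) = 36.
Subtract solutions that violate a single cap (substitute x_i' = x_i − (cap_i+1)): x_1 ≥ 4 gives C(5,2) = 10; x_2 ≥ 5 gives C(4,2) = 6; x_3 ≥ 7 gives C(2,2) = 1. Together 17.
No two caps can be exceeded simultaneously, so the pair terms are all 0.
By inclusion–exclusion the count is 36 − 17 + 0 = 19.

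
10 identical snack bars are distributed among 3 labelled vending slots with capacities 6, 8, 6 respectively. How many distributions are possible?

Ignoring the caps, the number of non-negative solutions to x_1+…+x_3 = 10 is C(12,2) = 66.
Subtract solutions that violate a single cap (substitute x_i' = x_i − (cap_i+1)): x_1 ≥ 7 gives C(5,2) = 10; x_2 ≥ 9 gives C(3,2) = 3; x_3 ≥ 7 gives C(5,2) = 10. Together 23.
No two caps can be exceeded simultaneously, so the pair terms are all 0.
By inclusion–exclusion the count is 66 − 23 + 0 = 43.

43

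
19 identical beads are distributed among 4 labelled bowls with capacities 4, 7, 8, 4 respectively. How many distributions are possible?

35

Without the upper bounds there are C(22,3) = 1540 ways to split 19 among 4 bowls.
Subtract solutions that violate a single cap (substitute x_i' = x_i − (cap_i+1)): x_1 ≥ 5 gives C(17,3) = 680; x_2 ≥ 8 gives C(14,3) = 364; x_3 ≥ 9 gives C(13,3) = 286; x_4 ≥ 5 gives C(17,3) = 680. Together 2010.
Add back pairs where two caps are both exceeded: 84 + 56 + 220 + 10 + 84 + 56 = 510.
Subtract triples: 0 + 4 + 1 + 0 = 5.
By inclusion–exclusion the count is 1540 − 2010 + 510 − 5 = 35.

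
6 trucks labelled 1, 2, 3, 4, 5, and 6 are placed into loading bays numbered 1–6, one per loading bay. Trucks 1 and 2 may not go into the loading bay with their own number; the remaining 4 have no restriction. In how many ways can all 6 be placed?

Let Aᵢ (for i ∈ {1, 2}) be the placements that put truck i in its forbidden loading bay. Any j of these fix j positions, leaving (6−j)! ways to fill the rest, and there are C(2,j) ways to pick which j.
By inclusion–exclusion, the number of valid placements is Σ_{j=0}^{2} (−1)^j C(2,j)·(6−j)!.
Computing: 720 − 240 + 24 = 504.

504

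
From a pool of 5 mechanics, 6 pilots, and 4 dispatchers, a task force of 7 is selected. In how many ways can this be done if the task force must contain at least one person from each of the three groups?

5949

Total 7-person selections from all 15: C(15,7) = 6435.
Selections missing a whole group: no mechanics → C(10,7) = 120; no pilots → C(9,7) = 36; no dispatchers → C(11,7) = 330.
Add back selections omitting two groups (i.e. drawn from a single group): C(5,7) + C(6,7) + C(4,7) = 0.
By inclusion–exclusion: 6435 − 486 + 0 = 5949.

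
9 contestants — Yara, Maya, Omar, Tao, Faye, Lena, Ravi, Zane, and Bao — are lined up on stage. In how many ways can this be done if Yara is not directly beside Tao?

282240

There are 9! = 362880 arrangements in all. If Yara and Tao are adjacent, merging them into one block gives 2·(8)! = 80640 arrangements.
So 362880 − 80640 = 282240 arrangements keep them apart.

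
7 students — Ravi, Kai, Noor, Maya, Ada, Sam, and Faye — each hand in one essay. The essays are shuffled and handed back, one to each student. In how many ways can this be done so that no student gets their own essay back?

1854

This is the derangement count D_7: permutations of 7 items with no fixed point.
By inclusion–exclusion this is Σ_{j=0}^{7} (−1)^j C(7,j)·(7−j)!.
Computing: 5040 − 5040 + 2520 − 840 + 210 − 42 + 7 − 1 = 1854.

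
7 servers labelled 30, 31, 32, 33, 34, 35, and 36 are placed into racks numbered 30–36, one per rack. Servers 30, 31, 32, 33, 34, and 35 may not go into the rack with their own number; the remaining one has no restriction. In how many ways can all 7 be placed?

Let Aᵢ (for 30 ≤ i ≤ 35) be the placements that put server i in its forbidden rack. Any j of these fix j positions, leaving (7−j)! ways to fill the rest, and there are C(6,j) ways to pick which j.
By inclusion–exclusion, the number of valid placements is Σ_{j=0}^{6} (−1)^j C(6,j)·(7−j)!.
Computing: 5040 − 4320 + 1800 − 480 + 90 − 12 + 1 = 2119.

2119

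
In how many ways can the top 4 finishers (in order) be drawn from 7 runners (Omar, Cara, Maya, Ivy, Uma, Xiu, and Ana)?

This is an ordered selection of 4 from 7: P(7,4).
That gives 7 × 6 × 5 × 4 = 840.

840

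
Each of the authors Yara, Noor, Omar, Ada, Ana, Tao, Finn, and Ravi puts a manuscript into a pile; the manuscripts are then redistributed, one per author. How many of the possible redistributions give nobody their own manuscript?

This is the derangement count D_8: permutations of 8 items with no fixed point.
By inclusion–exclusion this is Σ_{j=0}^{8} (−1)^j C(8,j)·(8−j)!.
Computing: 40320 − 40320 + 20160 − 6720 + 1680 − 336 + 56 − 8 + 1 = 14833.

14833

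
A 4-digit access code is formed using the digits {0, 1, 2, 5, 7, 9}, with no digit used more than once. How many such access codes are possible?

This is a permutation of 4 out of 6: P(6,4) = 6!/2!.
6 × 5 × 4 × 3 = 360.

360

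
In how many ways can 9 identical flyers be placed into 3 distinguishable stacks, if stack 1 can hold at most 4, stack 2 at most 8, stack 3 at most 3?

Without the upper bounds there are C(11,2) = 55 ways to split 9 among 3 stacks.
Subtract solutions that violate a single cap (substitute x_i' = x_i − (cap_i+1)): x_1 ≥ 5 gives C(6,2) = 15; x_2 ≥ 9 gives C(2,2) = 1; x_3 ≥ 4 gives C(7,2) = 21. Together 37.
Add back pairs where two caps are both exceeded: 0 + 1 + 0 = 1.
By inclusion–exclusion the count is 55 − 37 + 1 = 19.

19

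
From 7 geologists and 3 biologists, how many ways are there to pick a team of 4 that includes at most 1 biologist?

140

Split by how many biologists are chosen (0 through 1).
Sum: C(3,0)·C(7,4) + C(3,1)·C(7,3) = 35 + 105 = 140.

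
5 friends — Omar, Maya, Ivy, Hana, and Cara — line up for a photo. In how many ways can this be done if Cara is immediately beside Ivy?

48

Place the 3 others and the Cara-Ivy pair as 4 objects in a line; the pair has 2 internal arrangements.
So the count is 2·(4)! = 48.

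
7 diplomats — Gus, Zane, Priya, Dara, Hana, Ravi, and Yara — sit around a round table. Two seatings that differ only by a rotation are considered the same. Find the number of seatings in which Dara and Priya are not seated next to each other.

480

Without the restriction there are (6)! = 720 seatings.
Those with Dara next to Priya: fuse the pair into one unit and seat 6 units around a circle — 2·(5)! = 240.
Subtracting, 720 − 240 = 480.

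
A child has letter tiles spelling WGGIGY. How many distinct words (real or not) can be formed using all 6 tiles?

The 6 letters of WGGIGY have repeats: G appearing 3 times.
Dividing 6! = 720 by 3! = 6 for the repeated letters gives 120.

120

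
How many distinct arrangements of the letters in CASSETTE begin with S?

With the first slot taken by S, it remains to arrange the other 7 letters (CASETTE).
Those 7 letters have E appearing twice and T appearing twice, giving (7)!/(2!·2!) = 1260.

1260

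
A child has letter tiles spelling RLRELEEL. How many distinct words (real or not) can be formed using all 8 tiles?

560

The 8 letters of RLRELEEL have repeats: E appearing 3 times, L appearing 3 times, and R appearing twice.
So there are 8! / (3!·3!·2!) = 560 distinguishable arrangements.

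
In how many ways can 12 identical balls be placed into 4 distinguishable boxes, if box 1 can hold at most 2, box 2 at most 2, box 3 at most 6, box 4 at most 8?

45

Without the upper bounds there are C(15,3) = 455 ways to split 12 among 4 boxes.
Subtract solutions that violate a single cap (substitute x_i' = x_i − (cap_i+1)): x_1 ≥ 3 gives C(12,3) = 220; x_2 ≥ 3 gives C(12,3) = 220; x_3 ≥ 7 gives C(8,3) = 56; x_4 ≥ 9 gives C(6,3) = 20. Together 516.
Add back pairs where two caps are both exceeded: 84 + 10 + 1 + 10 + 1 + 0 = 106.
By inclusion–exclusion the count is 455 − 516 + 106 = 45.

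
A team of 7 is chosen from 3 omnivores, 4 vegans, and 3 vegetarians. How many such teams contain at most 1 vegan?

Split by how many vegans are chosen (0 through 1).
Sum: C(4,0)·C(6,7) + C(4,1)·C(6,6) = 0 + 4 = 4.

4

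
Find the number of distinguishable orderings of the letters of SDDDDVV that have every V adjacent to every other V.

30

Treat the 2 copies of V as a single block. The multiset to arrange is then {VV, D, D, D, D, S}, 6 items in all.
That gives (6)!/(4!) = 30 arrangements.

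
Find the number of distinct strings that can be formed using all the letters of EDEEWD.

60

EDEEWD has 6 letters with D appearing twice and E appearing 3 times.
So there are 6! / (3!·2!) = 60 distinguishable arrangements.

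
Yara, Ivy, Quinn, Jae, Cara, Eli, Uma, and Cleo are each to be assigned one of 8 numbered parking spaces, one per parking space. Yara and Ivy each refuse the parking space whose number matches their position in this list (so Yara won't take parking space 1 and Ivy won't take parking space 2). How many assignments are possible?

Let Aᵢ (for i ∈ {1, 2}) be the placements that put person i in their forbidden parking space. Any j of these fix j positions, leaving (8−j)! ways to fill the rest, and there are C(2,j) ways to pick which j.
By inclusion–exclusion, the number of valid placements is Σ_{j=0}^{2} (−1)^j C(2,j)·(8−j)!.
Computing: 40320 − 10080 + 720 = 30960.

30960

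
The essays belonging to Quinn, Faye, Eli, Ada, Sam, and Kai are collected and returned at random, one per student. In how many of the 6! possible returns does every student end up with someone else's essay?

This is the derangement count D_6: permutations of 6 items with no fixed point.
By inclusion–exclusion this is Σ_{j=0}^{6} (−1)^j C(6,j)·(6−j)!.
Computing: 720 − 720 + 360 − 120 + 30 − 6 + 1 = 265.

265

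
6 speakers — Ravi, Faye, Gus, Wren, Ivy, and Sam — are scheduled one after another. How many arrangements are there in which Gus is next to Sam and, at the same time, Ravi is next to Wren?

96

Treat {Gus,Sam} as one block (2 orders) and {Ravi,Wren} as another (2 orders).
That leaves 4 units to arrange: 2 × 2 × 4! = 4 × 24 = 96.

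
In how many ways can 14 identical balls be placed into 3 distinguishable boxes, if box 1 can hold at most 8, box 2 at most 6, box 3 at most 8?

By stars and bars, unrestricted non-negative solutions to x_1+…+x_3 = 14 number C(14+2,2) = 120.
Subtract solutions that violate a single cap (substitute x_i' = x_i − (cap_i+1)): x_1 ≥ 9 gives C(7,2) = 21; x_2 ≥ 7 gives C(9,2) = 36; x_3 ≥ 9 gives C(7,2) = 21. Together 78.
No two caps can be exceeded simultaneously, so the pair terms are all 0.
By inclusion–exclusion the count is 120 − 78 + 0 = 42.

42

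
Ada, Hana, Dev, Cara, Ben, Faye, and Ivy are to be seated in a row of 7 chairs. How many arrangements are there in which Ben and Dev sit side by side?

1440

Place the 5 others and the Ben-Dev pair as 6 objects in a line; the pair has 2 internal arrangements.
So the count is 2·(6)! = 1440.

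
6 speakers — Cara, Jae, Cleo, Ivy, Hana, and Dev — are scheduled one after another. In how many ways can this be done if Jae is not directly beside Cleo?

480

Of the 6! = 720 arrangements, those with Jae and Cleo adjacent number 2 × 5! = 240 (treat the pair as a block with 2 internal orders).
So 720 − 240 = 480 arrangements keep them apart.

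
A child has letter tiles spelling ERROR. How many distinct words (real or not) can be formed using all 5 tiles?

Letter multiplicities in ERROR: E×1, O×1, R×3.
The number of distinct arrangements is 5!/(3!) = 120/6 = 20.

20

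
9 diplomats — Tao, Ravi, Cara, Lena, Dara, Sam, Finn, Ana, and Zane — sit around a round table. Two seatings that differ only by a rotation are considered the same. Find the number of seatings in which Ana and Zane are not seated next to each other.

All circular seatings of 9 people number (8)! = 40320.
Seatings with Ana beside Zane: treat them as a block with 2 internal orders, giving 2 × (7)! = 10080.
Subtracting, 40320 − 10080 = 30240.

30240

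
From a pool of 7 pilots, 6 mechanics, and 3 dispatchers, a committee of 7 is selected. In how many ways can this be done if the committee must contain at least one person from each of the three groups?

9569

With no constraint there are C(16,7) = 11440 possible selections.
Selections missing a whole group: no pilots → C(9,7) = 36; no mechanics → C(10,7) = 120; no dispatchers → C(13,7) = 1716.
Add back selections omitting two groups (i.e. drawn from a single group): C(7,7) + C(6,7) + C(3,7) = 1.
By inclusion–exclusion: 11440 − 1872 + 1 = 9569.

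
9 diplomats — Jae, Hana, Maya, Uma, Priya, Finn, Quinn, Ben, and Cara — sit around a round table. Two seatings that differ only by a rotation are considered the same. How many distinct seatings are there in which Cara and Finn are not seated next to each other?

Without the restriction there are (8)! = 40320 seatings.
Seatings with Cara beside Finn: treat them as a block with 2 internal orders, giving 2 × (7)! = 10080.
Subtracting, 40320 − 10080 = 30240.

30240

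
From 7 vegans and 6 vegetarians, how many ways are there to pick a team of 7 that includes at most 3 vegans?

Split by how many vegans are chosen (0 through 3).
Sum: C(7,0)·C(6,7) + C(7,1)·C(6,6) + C(7,2)·C(6,5) + C(7,3)·C(6,4) = 0 + 7 + 126 + 525 = 658.

658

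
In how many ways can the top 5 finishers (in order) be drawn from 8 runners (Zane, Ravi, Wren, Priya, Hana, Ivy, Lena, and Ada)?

6720

There are 8 choices for 1st place, 7 for 2nd, and so on down to 4 for position 5.
That gives 8 × 7 × 6 × 5 × 4 = 6720.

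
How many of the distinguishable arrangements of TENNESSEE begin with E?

1680

With the first slot taken by E, it remains to arrange the other 8 letters (TNNESSEE).
Those 8 letters have E appearing 3 times, N appearing twice, and S appearing twice, giving (8)!/(3!·2!·2!) = 1680.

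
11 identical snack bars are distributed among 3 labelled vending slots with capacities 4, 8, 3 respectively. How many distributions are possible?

14

Without the upper bounds there are C(13,2) = 78 ways to split 11 among 3 vending slots.
Subtract solutions that violate a single cap (substitute x_i' = x_i − (cap_i+1)): x_1 ≥ 5 gives C(8,2) = 28; x_2 ≥ 9 gives C(4,2) = 6; x_3 ≥ 4 gives C(9,2) = 36. Together 70.
Add back pairs where two caps are both exceeded: 0 + 6 + 0 = 6.
By inclusion–exclusion the count is 78 − 70 + 6 = 14.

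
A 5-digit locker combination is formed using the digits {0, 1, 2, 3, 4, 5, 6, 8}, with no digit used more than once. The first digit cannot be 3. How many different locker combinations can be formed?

The first digit has 8−1 = 7 choices (anything except 3).
The remaining 4 digits are filled from the other 7 symbols without repetition: 7 × 6 × 5 × 4 = 840.
Total: 7 × 840 = 5880.

5880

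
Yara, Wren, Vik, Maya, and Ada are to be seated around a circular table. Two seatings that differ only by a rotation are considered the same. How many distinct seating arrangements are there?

24

Seat Yara anywhere (absorbing the rotational symmetry), then permute the other 4: (4)! = 24.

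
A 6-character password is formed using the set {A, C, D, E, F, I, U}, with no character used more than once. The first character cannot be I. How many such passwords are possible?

4320

The first character has 7−1 = 6 choices (anything except I).
The remaining 5 characters are filled from the other 6 symbols without repetition: 6 × 5 × 4 × 3 × 2 = 720.
Total: 6 × 720 = 4320.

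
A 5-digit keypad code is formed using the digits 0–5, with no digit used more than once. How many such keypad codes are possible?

720

Choose and order 5 of the 6 symbols: the first digit has 6 options, the next 5, and so on down to 2.
That product is 6 × 5 × 4 × 3 × 2 = 720.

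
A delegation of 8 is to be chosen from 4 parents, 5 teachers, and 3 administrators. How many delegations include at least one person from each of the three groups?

Unrestricted: C(12,8) = 495 ways to pick any 8 of the 12.
Selections missing a whole group: no parents → C(8,8) = 1; no teachers → C(7,8) = 0; no administrators → C(9,8) = 9.
Add back selections omitting two groups (i.e. drawn from a single group): C(4,8) + C(5,8) + C(3,8) = 0.
By inclusion–exclusion: 495 − 10 + 0 = 485.

485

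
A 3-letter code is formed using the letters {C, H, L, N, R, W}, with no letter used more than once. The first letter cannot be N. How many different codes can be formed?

The first letter has 6−1 = 5 choices (anything except N).
The remaining 2 letters are filled from the other 5 symbols without repetition: 5 × 4 = 20.
Total: 5 × 20 = 100.

100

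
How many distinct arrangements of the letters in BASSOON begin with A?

With the first slot taken by A, it remains to arrange the other 6 letters (BSSOON).
Those 6 letters have O appearing twice and S appearing twice, giving (6)!/(2!·2!) = 180.

180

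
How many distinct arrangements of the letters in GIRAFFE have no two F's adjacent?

1800

Total arrangements of GIRAFFE: 7!/(2!) = 2520.
Arrangements with the F's together: treat FF as one letter, giving (6)! = 720.
Hence 2520 − 720 = 1800.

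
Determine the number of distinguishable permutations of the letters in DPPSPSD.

Letter multiplicities in DPPSPSD: D×2, P×3, S×2.
The number of distinct arrangements is 7!/(3!·2!·2!) = 5040/24 = 210.

210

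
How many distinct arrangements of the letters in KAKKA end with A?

With the last slot taken by A, it remains to arrange the other 4 letters (KKKA).
Those 4 letters have K appearing 3 times, giving (4)!/(3!) = 4.

4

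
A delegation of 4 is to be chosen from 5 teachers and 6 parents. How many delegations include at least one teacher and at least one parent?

Total 4-person selections from all 11: C(11,4) = 330.
Selections missing a whole group: no teachers → C(6,4) = 15; no parents → C(5,4) = 5.
Both groups omitted at once is impossible, so 330 − 20 = 310.

310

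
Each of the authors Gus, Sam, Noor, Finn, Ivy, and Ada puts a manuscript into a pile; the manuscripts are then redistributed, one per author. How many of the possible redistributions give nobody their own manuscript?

Count assignments avoiding every fixed point. For any j of the 6 authors fixed to their own manuscript, the other 6−j can be arranged in (6−j)! ways.
By inclusion–exclusion this is Σ_{j=0}^{6} (−1)^j C(6,j)·(6−j)!.
Computing: 720 − 720 + 360 − 120 + 30 − 6 + 1 = 265.

265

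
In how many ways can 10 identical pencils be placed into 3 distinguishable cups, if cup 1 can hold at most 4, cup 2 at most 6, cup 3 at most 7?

29

Without the upper bounds there are C(12,2) = 66 ways to split 10 among 3 cups.
Subtract solutions that violate a single cap (substitute x_i' = x_i − (cap_i+1)): x_1 ≥ 5 gives C(7,2) = 21; x_2 ≥ 7 gives C(5,2) = 10; x_3 ≥ 8 gives C(4,2) = 6. Together 37.
No two caps can be exceeded simultaneously, so the pair terms are all 0.
By inclusion–exclusion the count is 66 − 37 + 0 = 29.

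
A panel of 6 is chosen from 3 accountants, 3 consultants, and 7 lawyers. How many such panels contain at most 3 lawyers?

1058

Split by how many lawyers are chosen (0 through 3).
Sum: C(7,0)·C(6,6) + C(7,1)·C(6,5) + C(7,2)·C(6,4) + C(7,3)·C(6,3) = 1 + 42 + 315 + 700 = 1058.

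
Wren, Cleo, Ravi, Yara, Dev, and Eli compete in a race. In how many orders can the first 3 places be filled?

This is an ordered selection of 3 from 6: P(6,3).
That gives 6 × 5 × 4 = 120.

120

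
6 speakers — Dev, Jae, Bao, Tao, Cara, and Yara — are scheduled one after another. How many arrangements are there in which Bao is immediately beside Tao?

Place the 4 others and the Bao-Tao pair as 5 objects in a line; the pair has 2 internal arrangements.
So the count is 2·(5)! = 240.

240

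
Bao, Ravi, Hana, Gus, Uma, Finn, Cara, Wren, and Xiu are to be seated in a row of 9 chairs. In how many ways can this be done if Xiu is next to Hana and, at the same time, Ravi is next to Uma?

20160

Treat {Xiu,Hana} as one block (2 orders) and {Ravi,Uma} as another (2 orders).
That leaves 7 units to arrange: 2 × 2 × 7! = 4 × 5040 = 20160.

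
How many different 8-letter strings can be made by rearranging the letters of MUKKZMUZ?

2520

MUKKZMUZ has 8 letters with K appearing twice, M appearing twice, U appearing twice, and Z appearing twice.
Dividing 8! = 40320 by 2!·2!·2!·2! = 16 for the repeated letters gives 2520.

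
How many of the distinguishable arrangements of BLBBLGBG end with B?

Fix B in the last position and arrange the remaining 7 letters.
Those 7 letters have B appearing 3 times, G appearing twice, and L appearing twice, giving (7)!/(3!·2!·2!) = 210.

210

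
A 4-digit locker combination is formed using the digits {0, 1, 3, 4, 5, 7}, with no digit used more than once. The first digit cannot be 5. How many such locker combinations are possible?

The first digit has 6−1 = 5 choices (anything except 5).
The remaining 3 digits are filled from the other 5 symbols without repetition: 5 × 4 × 3 = 60.
Total: 5 × 60 = 300.

300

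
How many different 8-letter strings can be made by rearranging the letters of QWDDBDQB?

QWDDBDQB has 8 letters with B appearing twice, D appearing 3 times, and Q appearing twice.
Dividing 8! = 40320 by 3!·2!·2! = 24 for the repeated letters gives 1680.

1680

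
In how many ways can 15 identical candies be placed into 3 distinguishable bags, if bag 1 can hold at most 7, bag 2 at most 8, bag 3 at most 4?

15

Ignoring the caps, the number of non-negative solutions to x_1+…+x_3 = 15 is C(17,2) = 136.
Subtract solutions that violate a single cap (substitute x_i' = x_i − (cap_i+1)): x_1 ≥ 8 gives C(9,2) = 36; x_2 ≥ 9 gives C(8,2) = 28; x_3 ≥ 5 gives C(12,2) = 66. Together 130.
Add back pairs where two caps are both exceeded: 0 + 6 + 3 = 9.
By inclusion–exclusion the count is 136 − 130 + 9 = 15.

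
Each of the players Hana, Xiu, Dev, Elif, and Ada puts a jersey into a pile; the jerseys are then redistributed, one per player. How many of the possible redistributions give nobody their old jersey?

This is the derangement count D_5: permutations of 5 items with no fixed point.
By inclusion–exclusion this is Σ_{j=0}^{5} (−1)^j C(5,j)·(5−j)!.
Computing: 120 − 120 + 60 − 20 + 5 − 1 = 44.

44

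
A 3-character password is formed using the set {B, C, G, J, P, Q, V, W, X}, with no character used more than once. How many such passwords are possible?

504

This is a permutation of 3 out of 9: P(9,3) = 9!/6!.
That product is 9 × 8 × 7 = 504.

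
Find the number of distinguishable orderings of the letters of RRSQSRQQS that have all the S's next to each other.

140

Treat the 3 copies of S as a single block. The multiset to arrange is then {SSS, Q, Q, Q, R, R, R}, 7 items in all.
That gives (7)!/(3!·3!) = 140 arrangements.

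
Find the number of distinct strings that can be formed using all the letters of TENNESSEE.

The 9 letters of TENNESSEE have repeats: E appearing 4 times, N appearing twice, and S appearing twice.
The number of distinct arrangements is 9!/(4!·2!·2!) = 362880/96 = 3780.

3780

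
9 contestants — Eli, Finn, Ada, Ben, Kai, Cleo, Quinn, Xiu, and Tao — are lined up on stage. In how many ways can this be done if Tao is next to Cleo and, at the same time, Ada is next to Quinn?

Treat {Tao,Cleo} as one block (2 orders) and {Ada,Quinn} as another (2 orders).
That leaves 7 units to arrange: 2 × 2 × 7! = 4 × 5040 = 20160.

20160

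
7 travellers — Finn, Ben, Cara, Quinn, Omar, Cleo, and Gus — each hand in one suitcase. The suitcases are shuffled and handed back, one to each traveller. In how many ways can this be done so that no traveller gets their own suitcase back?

1854

This is the derangement count D_7: permutations of 7 items with no fixed point.
By inclusion–exclusion this is Σ_{j=0}^{7} (−1)^j C(7,j)·(7−j)!.
Computing: 5040 − 5040 + 2520 − 840 + 210 − 42 + 7 − 1 = 1854.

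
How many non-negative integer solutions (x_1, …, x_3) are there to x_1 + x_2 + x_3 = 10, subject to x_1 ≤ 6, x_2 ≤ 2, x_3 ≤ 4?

Without the upper bounds there are C(12,2) = 66 ways to split 10 among 3 variables.
Subtract solutions that violate a single cap (substitute x_i' = x_i − (cap_i+1)): x_1 ≥ 7 gives C(5,2) = 10; x_2 ≥ 3 gives C(9,2) = 36; x_3 ≥ 5 gives C(7,2) = 21. Together 67.
Add back pairs where two caps are both exceeded: 1 + 0 + 6 = 7.
By inclusion–exclusion the count is 66 − 67 + 7 = 6.

6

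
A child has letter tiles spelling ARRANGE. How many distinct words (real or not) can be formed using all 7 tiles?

1260

ARRANGE has 7 letters with A appearing twice and R appearing twice.
Dividing 7! = 5040 by 2!·2! = 4 for the repeated letters gives 1260.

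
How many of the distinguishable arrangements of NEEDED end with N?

Fix N in the last position and arrange the remaining 5 letters.
Those 5 letters have D appearing twice and E appearing 3 times, giving (5)!/(3!·2!) = 10.

10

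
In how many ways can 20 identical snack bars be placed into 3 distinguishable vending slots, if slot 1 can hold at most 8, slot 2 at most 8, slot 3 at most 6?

6

Ignoring the caps, the number of non-negative solutions to x_1+…+x_3 = 20 is C(22,2) = 231.
Subtract solutions that violate a single cap (substitute x_i' = x_i − (cap_i+1)): x_1 ≥ 9 gives C(13,2) = 78; x_2 ≥ 9 gives C(13,2) = 78; x_3 ≥ 7 gives C(15,2) = 105. Together 261.
Add back pairs where two caps are both exceeded: 6 + 15 + 15 = 36.
By inclusion–exclusion the count is 231 − 261 + 36 = 6.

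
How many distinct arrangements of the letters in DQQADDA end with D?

With the last slot taken by D, it remains to arrange the other 6 letters (QQADDA).
Those 6 letters have A appearing twice, D appearing twice, and Q appearing twice, giving (6)!/(2!·2!·2!) = 90.

90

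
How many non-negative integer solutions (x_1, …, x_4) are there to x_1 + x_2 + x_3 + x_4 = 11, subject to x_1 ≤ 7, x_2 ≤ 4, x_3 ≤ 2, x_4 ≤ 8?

106

Ignoring the caps, the number of non-negative solutions to x_1+…+x_4 = 11 is C(14,3) = 364.
Subtract solutions that violate a single cap (substitute x_i' = x_i − (cap_i+1)): x_1 ≥ 8 gives C(6,3) = 20; x_2 ≥ 5 gives C(9,3) = 84; x_3 ≥ 3 gives C(11,3) = 165; x_4 ≥ 9 gives C(5,3) = 10. Together 279.
Add back pairs where two caps are both exceeded: 0 + 1 + 0 + 20 + 0 + 0 = 21.
By inclusion–exclusion the count is 364 − 279 + 21 = 106.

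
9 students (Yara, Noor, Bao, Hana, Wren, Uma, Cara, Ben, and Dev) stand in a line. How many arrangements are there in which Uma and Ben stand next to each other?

Glue Uma and Ben into one block (2 internal orders), leaving 8 units to arrange in a row.
So the count is 2·(8)! = 80640.

80640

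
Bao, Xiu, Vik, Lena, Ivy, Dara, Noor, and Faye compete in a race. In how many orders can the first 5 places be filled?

There are 8 choices for 1st place, 7 for 2nd, and so on down to 4 for position 5.
That gives 8 × 7 × 6 × 5 × 4 = 6720.

6720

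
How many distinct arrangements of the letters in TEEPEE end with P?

With the last slot taken by P, it remains to arrange the other 5 letters (TEEEE).
Those 5 letters have E appearing 4 times, giving (5)!/(4!) = 5.

5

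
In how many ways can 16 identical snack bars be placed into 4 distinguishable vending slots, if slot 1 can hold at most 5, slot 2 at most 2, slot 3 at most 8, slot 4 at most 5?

By stars and bars, unrestricted non-negative solutions to x_1+…+x_4 = 16 number C(16+3,3) = 969.
Subtract solutions that violate a single cap (substitute x_i' = x_i − (cap_i+1)): x_1 ≥ 6 gives C(13,3) = 286; x_2 ≥ 3 gives C(16,3) = 560; x_3 ≥ 9 gives C(10,3) = 120; x_4 ≥ 6 gives C(13,3) = 286. Together 1252.
Add back pairs where two caps are both exceeded: 120 + 4 + 35 + 35 + 120 + 4 = 318.
Subtract triples: 0 + 4 + 0 + 0 = 4.
By inclusion–exclusion the count is 969 − 1252 + 318 − 4 = 31.

31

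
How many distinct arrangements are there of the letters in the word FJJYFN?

FJJYFN has 6 letters with F appearing twice and J appearing twice.
Dividing 6! = 720 by 2!·2! = 4 for the repeated letters gives 180.

180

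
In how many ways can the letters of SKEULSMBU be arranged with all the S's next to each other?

Treat the 2 copies of S as a single block. The multiset to arrange is then {SS, B, E, K, L, M, U, U}, 8 items in all.
That gives (8)!/(2!) = 20160 arrangements.

20160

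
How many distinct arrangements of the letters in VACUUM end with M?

Fix M in the last position and arrange the remaining 5 letters.
Those 5 letters have U appearing twice, giving (5)!/(2!) = 60.

60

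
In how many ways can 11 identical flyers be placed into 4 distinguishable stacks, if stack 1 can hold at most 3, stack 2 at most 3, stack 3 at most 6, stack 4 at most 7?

By stars and bars, unrestricted non-negative solutions to x_1+…+x_4 = 11 number C(11+3,3) = 364.
Subtract solutions that violate a single cap (substitute x_i' = x_i − (cap_i+1)): x_1 ≥ 4 gives C(10,3) = 120; x_2 ≥ 4 gives C(10,3) = 120; x_3 ≥ 7 gives C(7,3) = 35; x_4 ≥ 8 gives C(6,3) = 20. Together 295.
Add back pairs where two caps are both exceeded: 20 + 1 + 0 + 1 + 0 + 0 = 22.
By inclusion–exclusion the count is 364 − 295 + 22 = 91.

91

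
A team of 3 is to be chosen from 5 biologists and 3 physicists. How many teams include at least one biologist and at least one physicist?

45

With no constraint there are C(8,3) = 56 possible selections.
Selections missing a whole group: no biologists → C(3,3) = 1; no physicists → C(5,3) = 10.
Both groups omitted at once is impossible, so 56 − 11 = 45.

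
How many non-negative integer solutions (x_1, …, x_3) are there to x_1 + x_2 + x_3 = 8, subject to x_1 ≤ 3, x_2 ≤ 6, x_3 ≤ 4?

17

Without the upper bounds there are C(10,2) = 45 ways to split 8 among 3 variables.
Subtract solutions that violate a single cap (substitute x_i' = x_i − (cap_i+1)): x_1 ≥ 4 gives C(6,2) = 15; x_2 ≥ 7 gives C(3,2) = 3; x_3 ≥ 5 gives C(5,2) = 10. Together 28.
No two caps can be exceeded simultaneously, so the pair terms are all 0.
By inclusion–exclusion the count is 45 − 28 + 0 = 17.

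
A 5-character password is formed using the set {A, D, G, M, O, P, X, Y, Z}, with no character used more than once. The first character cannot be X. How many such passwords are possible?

The first character has 9−1 = 8 choices (anything except X).
The remaining 4 characters are filled from the other 8 symbols without repetition: 8 × 7 × 6 × 5 = 1680.
Total: 8 × 1680 = 13440.

13440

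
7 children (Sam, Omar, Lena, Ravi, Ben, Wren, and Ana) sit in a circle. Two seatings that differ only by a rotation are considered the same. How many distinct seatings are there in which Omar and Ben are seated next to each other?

Treat {Omar, Ben} as one unit (2 internal orders) and seat the resulting 6 units around the table: (5)! circular arrangements.
So 2 × (5)! = 2 × 120 = 240.

240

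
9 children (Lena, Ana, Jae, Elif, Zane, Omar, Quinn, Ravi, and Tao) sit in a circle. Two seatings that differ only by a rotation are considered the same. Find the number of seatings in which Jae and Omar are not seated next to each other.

Without the restriction there are (8)! = 40320 seatings.
Seatings with Jae beside Omar: treat them as a block with 2 internal orders, giving 2 × (7)! = 10080.
Subtracting, 40320 − 10080 = 30240.

30240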